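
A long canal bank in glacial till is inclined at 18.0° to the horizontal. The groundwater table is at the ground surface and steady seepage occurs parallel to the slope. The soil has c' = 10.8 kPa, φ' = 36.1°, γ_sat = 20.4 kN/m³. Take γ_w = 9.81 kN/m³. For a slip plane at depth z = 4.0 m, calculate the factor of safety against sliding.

With seepage parallel to the slope and the water table at the surface, the effective normal stress on the slip plane uses the buoyant unit weight γ' = γ_sat − γ_w while the driving shear stress uses γ_sat:
FS = [c' + γ' z cos²β tanφ'] / [γ_sat z sinβ cosβ]
γ' = 20.4 − 9.81 = 10.59 kN/m³
Numerator = 10.8 + 10.59·4.0·cos²18.0°·tan36.1° = 10.8 + 10.59·4.0·0.9045·0.7292 = 38.740 kPa
Denominator = 20.4·4.0·sin18.0°·cos18.0° = 20.4·4.0·0.3090·0.9511 = 23.982 kPa
FS = 38.740 / 23.982 = 1.615

FS = 1.62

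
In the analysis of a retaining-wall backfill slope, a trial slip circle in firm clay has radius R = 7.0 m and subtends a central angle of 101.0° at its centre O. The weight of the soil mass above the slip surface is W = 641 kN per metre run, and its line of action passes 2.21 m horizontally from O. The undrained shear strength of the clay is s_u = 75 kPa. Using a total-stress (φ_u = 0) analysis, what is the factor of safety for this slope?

FS = 4.57

Taking moments about the centre O, the resisting moment is provided by the undrained shear strength acting along the arc:
Arc length L_a = R·θ = 7.0·(101.0°·π/180) = 7.0·1.7628 = 12.34 m
M_R = s_u·L_a·R = 75·12.34·7.0 = 6478.2 kN·m/m
M_D = W·d = 641·2.21 = 1416.6 kN·m/m
FS = M_R / M_D = 6478.2 / 1416.6 = 4.573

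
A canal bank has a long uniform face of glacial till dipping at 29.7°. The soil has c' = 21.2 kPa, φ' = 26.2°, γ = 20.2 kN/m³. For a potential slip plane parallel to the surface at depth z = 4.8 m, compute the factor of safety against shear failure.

FS = 1.37

For an infinite slope with a slip plane parallel to the surface (no pore pressure): FS = [c' + γz cos²β tanφ'] / [γz sinβ cosβ].
γz = 20.2·4.8 = 96.96 kN/m²
Numerator = 21.2 + 96.96·cos²29.7°·tan26.2° = 21.2 + 96.96·0.7545·0.4921 = 57.198 kPa
Denominator = 96.96·sin29.7°·cos29.7° = 96.96·0.4955·0.8686 = 41.729 kPa
FS = 57.198 / 41.729 = 1.371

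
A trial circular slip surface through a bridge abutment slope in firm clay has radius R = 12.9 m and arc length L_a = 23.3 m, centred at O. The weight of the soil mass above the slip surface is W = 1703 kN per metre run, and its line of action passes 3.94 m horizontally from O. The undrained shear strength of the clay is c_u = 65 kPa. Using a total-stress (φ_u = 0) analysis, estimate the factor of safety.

FS = 2.91

Taking moments about the centre O, the resisting moment is provided by the undrained shear strength acting along the arc:
M_R = c_u·L_a·R = 65·23.30·12.9 = 19537.0 kN·m/m
M_D = W·d = 1703·3.94 = 6709.8 kN·m/m
FS = M_R / M_D = 19537.0 / 6709.8 = 2.912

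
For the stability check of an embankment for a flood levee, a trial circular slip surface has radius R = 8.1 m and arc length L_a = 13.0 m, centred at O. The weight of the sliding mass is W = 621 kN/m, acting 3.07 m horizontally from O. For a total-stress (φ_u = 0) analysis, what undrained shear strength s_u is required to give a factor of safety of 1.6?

s_u = 29.0 kPa

FS = s_u·L_a·R / (W·d), so s_u = FS·W·d / (L_a·R).
s_u = 1.6·621·3.07 / (13.00·8.1) = 3050.4 / 105.30 = 28.97 kPa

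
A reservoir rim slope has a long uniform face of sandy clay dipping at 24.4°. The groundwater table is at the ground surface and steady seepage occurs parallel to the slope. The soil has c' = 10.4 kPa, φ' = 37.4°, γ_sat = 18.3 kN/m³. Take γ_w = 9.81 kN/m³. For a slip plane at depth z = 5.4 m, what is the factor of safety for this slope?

FS = 1.06

With seepage parallel to the slope and the water table at the surface, the effective normal stress on the slip plane uses the buoyant unit weight γ' = γ_sat − γ_w while the driving shear stress uses γ_sat:
FS = [c' + γ' z cos²β tanφ'] / [γ_sat z sinβ cosβ]
γ' = 18.3 − 9.81 = 8.49 kN/m³
Numerator = 10.4 + 8.49·5.4·cos²24.4°·tan37.4° = 10.4 + 8.49·5.4·0.8293·0.7646 = 39.470 kPa
Denominator = 18.3·5.4·sin24.4°·cos24.4° = 18.3·5.4·0.4131·0.9107 = 37.177 kPa
FS = 39.470 / 37.177 = 1.062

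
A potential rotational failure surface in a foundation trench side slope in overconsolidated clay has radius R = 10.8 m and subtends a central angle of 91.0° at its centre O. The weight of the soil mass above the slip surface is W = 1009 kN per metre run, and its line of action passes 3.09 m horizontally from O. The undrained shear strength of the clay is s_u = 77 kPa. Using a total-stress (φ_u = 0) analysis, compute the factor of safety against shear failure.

FS = 4.58

Taking moments about the centre O, the resisting moment is provided by the undrained shear strength acting along the arc:
Arc length L_a = R·θ = 10.8·(91.0°·π/180) = 10.8·1.5882 = 17.15 m
M_R = s_u·L_a·R = 77·17.15·10.8 = 14264.5 kN·m/m
M_D = W·d = 1009·3.09 = 3117.8 kN·m/m
FS = M_R / M_D = 14264.5 / 3117.8 = 4.575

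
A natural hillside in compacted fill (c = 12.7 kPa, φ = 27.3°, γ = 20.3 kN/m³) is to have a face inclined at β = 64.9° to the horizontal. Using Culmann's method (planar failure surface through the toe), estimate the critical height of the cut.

H_c = 9.69 m

Culmann's analysis gives the critical failure plane at α_cr = (β + φ)/2 = (64.9 + 27.3)/2 = 46.1°, and the critical height
H_c = (4c/γ) · sinβ cosφ / [1 − cos(β − φ)]
    = (4·12.7/20.3) · sin64.9°·cos27.3° / [1 − cos(37.6°)]
    = 2.502 · 0.9056·0.8886 / [1 − 0.7923]
    = 2.502 · 0.8047 / 0.2077
    = 9.69 m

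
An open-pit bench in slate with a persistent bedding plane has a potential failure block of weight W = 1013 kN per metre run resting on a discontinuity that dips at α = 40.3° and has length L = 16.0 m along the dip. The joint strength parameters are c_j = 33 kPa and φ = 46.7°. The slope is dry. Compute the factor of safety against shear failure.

Resolving the block weight along and normal to the plane and applying the Mohr–Coulomb strength on the joint:
N' = W cosα = 1013·cos40.3° = 772.6 kN/m
Driving force T = W sinα = 1013·sin40.3° = 655.2 kN/m
Resisting force R = c_j·L + N'·tanφ = 33·16.0 + 772.6·tan46.7° = 528.0 + 819.8 = 1347.8 kN/m
FS = R / T = 1347.8 / 655.2 = 2.057

FS = 2.06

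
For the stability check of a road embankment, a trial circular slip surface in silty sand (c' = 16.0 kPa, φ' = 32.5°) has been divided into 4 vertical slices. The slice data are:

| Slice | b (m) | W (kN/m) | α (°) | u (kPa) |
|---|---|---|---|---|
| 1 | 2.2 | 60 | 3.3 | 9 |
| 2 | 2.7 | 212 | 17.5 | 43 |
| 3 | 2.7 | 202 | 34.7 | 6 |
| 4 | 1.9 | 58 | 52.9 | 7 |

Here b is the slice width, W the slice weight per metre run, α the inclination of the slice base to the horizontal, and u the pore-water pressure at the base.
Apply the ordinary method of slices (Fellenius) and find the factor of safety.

FS = 1.58

Ordinary method of slices: FS = Σ[c'·Δl_i + (W_i cosα_i − u_i·Δl_i)·tanφ'] / Σ W_i sinα_i, with Δl_i = b_i / cosα_i.
Slice 1: Δl = 2.2/cos3.3° = 2.204 m; N'_1 = 60·cos3.3° − 9·2.204 = 40.1; c'Δl = 35.26; W sinα = 3.5
Slice 2: Δl = 2.7/cos17.5° = 2.831 m; N'_2 = 212·cos17.5° − 43·2.831 = 80.5; c'Δl = 45.30; W sinα = 63.7
Slice 3: Δl = 2.7/cos34.7° = 3.284 m; N'_3 = 202·cos34.7° − 6·3.284 = 146.4; c'Δl = 52.55; W sinα = 115.0
Slice 4: Δl = 1.9/cos52.9° = 3.150 m; N'_4 = 58·cos52.9° − 7·3.150 = 12.9; c'Δl = 50.40; W sinα = 46.3
Σc'Δl = 183.5 kN/m; ΣN' = 279.8 kN/m; ΣW sinα = 228.5 kN/m
Resisting = 183.5 + 279.8·tan32.5° = 183.5 + 178.3 = 361.8 kN/m
FS = 361.8 / 228.5 = 1.584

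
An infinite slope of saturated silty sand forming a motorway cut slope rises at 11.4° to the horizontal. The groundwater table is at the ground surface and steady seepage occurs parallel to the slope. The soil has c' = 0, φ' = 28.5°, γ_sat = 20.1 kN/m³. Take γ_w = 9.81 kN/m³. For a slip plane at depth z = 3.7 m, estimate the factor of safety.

With seepage parallel to the slope and the water table at the surface, the effective normal stress on the slip plane uses the buoyant unit weight γ' = γ_sat − γ_w while the driving shear stress uses γ_sat:
FS = [c' + γ' z cos²β tanφ'] / [γ_sat z sinβ cosβ]
(For c' = 0 this reduces to FS = (γ'/γ_sat)·tanφ'/tanβ.)
γ' = 20.1 − 9.81 = 10.29 kN/m³
Numerator = 0.0 + 10.29·3.7·cos²11.4°·tan28.5° = 0.0 + 10.29·3.7·0.9609·0.5430 = 19.864 kPa
Denominator = 20.1·3.7·sin11.4°·cos11.4° = 20.1·3.7·0.1977·0.9803 = 14.410 kPa
FS = 19.864 / 14.410 = 1.379

FS = 1.38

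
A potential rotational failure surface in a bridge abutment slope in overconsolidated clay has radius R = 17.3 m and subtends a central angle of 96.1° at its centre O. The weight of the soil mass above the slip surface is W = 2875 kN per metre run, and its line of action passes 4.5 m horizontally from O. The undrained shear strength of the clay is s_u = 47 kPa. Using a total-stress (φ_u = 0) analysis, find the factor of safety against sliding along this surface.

FS = 1.82

Taking moments about the centre O, the resisting moment is provided by the undrained shear strength acting along the arc:
Arc length L_a = R·θ = 17.3·(96.1°·π/180) = 17.3·1.6773 = 29.02 m
M_R = s_u·L_a·R = 47·29.02·17.3 = 23593.4 kN·m/m
M_D = W·d = 2875·4.5 = 12937.5 kN·m/m
FS = M_R / M_D = 23593.4 / 12937.5 = 1.824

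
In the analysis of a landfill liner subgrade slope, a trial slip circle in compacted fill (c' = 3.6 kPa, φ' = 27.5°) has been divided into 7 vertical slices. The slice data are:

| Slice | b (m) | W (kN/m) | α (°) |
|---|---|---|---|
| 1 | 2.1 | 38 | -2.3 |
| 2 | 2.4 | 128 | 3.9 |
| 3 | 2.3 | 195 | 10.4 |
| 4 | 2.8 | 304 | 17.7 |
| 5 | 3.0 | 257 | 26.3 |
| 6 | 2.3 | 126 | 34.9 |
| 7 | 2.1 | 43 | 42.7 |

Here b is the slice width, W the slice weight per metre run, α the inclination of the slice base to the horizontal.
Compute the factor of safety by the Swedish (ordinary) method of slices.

Ordinary method of slices: FS = Σ[c'·Δl_i + (W_i cosα_i)·tanφ'] / Σ W_i sinα_i, with Δl_i = b_i / cosα_i.
Slice 1: Δl = 2.1/cos(-2.3°) = 2.102 m; N'_1 = 38·cos(-2.3°) = 38.0; c'Δl = 7.57; W sinα = -1.5
Slice 2: Δl = 2.4/cos3.9° = 2.406 m; N'_2 = 128·cos3.9° = 127.7; c'Δl = 8.66; W sinα = 8.7
Slice 3: Δl = 2.3/cos10.4° = 2.338 m; N'_3 = 195·cos10.4° = 191.8; c'Δl = 8.42; W sinα = 35.2
Slice 4: Δl = 2.8/cos17.7° = 2.939 m; N'_4 = 304·cos17.7° = 289.6; c'Δl = 10.58; W sinα = 92.4
Slice 5: Δl = 3.0/cos26.3° = 3.346 m; N'_5 = 257·cos26.3° = 230.4; c'Δl = 12.05; W sinα = 113.9
Slice 6: Δl = 2.3/cos34.9° = 2.804 m; N'_6 = 126·cos34.9° = 103.3; c'Δl = 10.10; W sinα = 72.1
Slice 7: Δl = 2.1/cos42.7° = 2.857 m; N'_7 = 43·cos42.7° = 31.6; c'Δl = 10.29; W sinα = 29.2
Σc'Δl = 67.7 kN/m; ΣN' = 1012.4 kN/m; ΣW sinα = 349.9 kN/m
Resisting = 67.7 + 1012.4·tan27.5° = 67.7 + 527.0 = 594.7 kN/m
FS = 594.7 / 349.9 = 1.699

FS = 1.70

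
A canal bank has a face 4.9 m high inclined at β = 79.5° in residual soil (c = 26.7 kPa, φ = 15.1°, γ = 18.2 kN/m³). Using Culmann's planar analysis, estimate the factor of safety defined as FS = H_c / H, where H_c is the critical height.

FS = 2.00

H_c = (4c/γ) · sinβ cosφ / [1 − cos(β − φ)]
    = (4·26.7/18.2) · sin79.5°·cos15.1° / [1 − cos64.4°]
    = 5.868 · 0.9493 / 0.5679 = 9.81 m
FS = H_c / H = 9.81 / 4.9 = 2.002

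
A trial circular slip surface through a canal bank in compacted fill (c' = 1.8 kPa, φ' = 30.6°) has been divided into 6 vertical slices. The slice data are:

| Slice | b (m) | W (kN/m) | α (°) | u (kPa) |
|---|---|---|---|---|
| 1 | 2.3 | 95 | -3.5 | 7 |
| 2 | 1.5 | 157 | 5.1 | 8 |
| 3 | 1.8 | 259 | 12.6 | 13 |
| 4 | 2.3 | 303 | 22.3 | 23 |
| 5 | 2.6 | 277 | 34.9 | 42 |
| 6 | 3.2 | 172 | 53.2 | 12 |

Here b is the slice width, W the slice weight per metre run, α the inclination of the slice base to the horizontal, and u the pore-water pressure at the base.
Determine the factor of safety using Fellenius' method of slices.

FS = 1.07

Ordinary method of slices: FS = Σ[c'·Δl_i + (W_i cosα_i − u_i·Δl_i)·tanφ'] / Σ W_i sinα_i, with Δl_i = b_i / cosα_i.
Slice 1: Δl = 2.3/cos(-3.5°) = 2.304 m; N'_1 = 95·cos(-3.5°) − 7·2.304 = 78.7; c'Δl = 4.15; W sinα = -5.8
Slice 2: Δl = 1.5/cos5.1° = 1.506 m; N'_2 = 157·cos5.1° − 8·1.506 = 144.3; c'Δl = 2.71; W sinα = 14.0
Slice 3: Δl = 1.8/cos12.6° = 1.844 m; N'_3 = 259·cos12.6° − 13·1.844 = 228.8; c'Δl = 3.32; W sinα = 56.5
Slice 4: Δl = 2.3/cos22.3° = 2.486 m; N'_4 = 303·cos22.3° − 23·2.486 = 223.2; c'Δl = 4.47; W sinα = 115.0
Slice 5: Δl = 2.6/cos34.9° = 3.170 m; N'_5 = 277·cos34.9° − 42·3.170 = 94.0; c'Δl = 5.71; W sinα = 158.5
Slice 6: Δl = 3.2/cos53.2° = 5.342 m; N'_6 = 172·cos53.2° − 12·5.342 = 38.9; c'Δl = 9.62; W sinα = 137.7
Σc'Δl = 30.0 kN/m; ΣN' = 807.9 kN/m; ΣW sinα = 475.8 kN/m
Resisting = 30.0 + 807.9·tan30.6° = 30.0 + 477.8 = 507.8 kN/m
FS = 507.8 / 475.8 = 1.067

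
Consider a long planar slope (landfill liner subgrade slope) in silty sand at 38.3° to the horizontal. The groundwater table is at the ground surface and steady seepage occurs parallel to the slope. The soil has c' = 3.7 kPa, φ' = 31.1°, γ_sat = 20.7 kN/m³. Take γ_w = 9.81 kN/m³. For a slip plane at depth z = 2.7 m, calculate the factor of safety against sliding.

FS = 0.54

With seepage parallel to the slope and the water table at the surface, the effective normal stress on the slip plane uses the buoyant unit weight γ' = γ_sat − γ_w while the driving shear stress uses γ_sat:
FS = [c' + γ' z cos²β tanφ'] / [γ_sat z sinβ cosβ]
γ' = 20.7 − 9.81 = 10.89 kN/m³
Numerator = 3.7 + 10.89·2.7·cos²38.3°·tan31.1° = 3.7 + 10.89·2.7·0.6159·0.6032 = 14.624 kPa
Denominator = 20.7·2.7·sin38.3°·cos38.3° = 20.7·2.7·0.6198·0.7848 = 27.184 kPa
FS = 14.624 / 27.184 = 0.538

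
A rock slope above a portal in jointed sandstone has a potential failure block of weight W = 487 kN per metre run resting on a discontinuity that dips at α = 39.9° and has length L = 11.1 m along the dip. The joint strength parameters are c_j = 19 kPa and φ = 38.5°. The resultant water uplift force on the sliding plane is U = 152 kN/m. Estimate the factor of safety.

Resolving the block weight along and normal to the plane and applying the Mohr–Coulomb strength on the joint:
N' = W cosα − U = 487·cos39.9° − 152 = 221.6 kN/m
Driving force T = W sinα = 487·sin39.9° = 312.4 kN/m
Resisting force R = c_j·L + N'·tanφ = 19·11.1 + 221.6·tan38.5° = 210.9 + 176.3 = 387.2 kN/m
FS = R / T = 387.2 / 312.4 = 1.239

FS = 1.24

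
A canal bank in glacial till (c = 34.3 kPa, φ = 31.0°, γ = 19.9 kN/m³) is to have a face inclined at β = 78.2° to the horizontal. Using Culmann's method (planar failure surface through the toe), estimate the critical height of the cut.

H_c = 18.05 m

Culmann's analysis gives the critical failure plane at α_cr = (β + φ)/2 = (78.2 + 31.0)/2 = 54.6°, and the critical height
H_c = (4c/γ) · sinβ cosφ / [1 − cos(β − φ)]
    = (4·34.3/19.9) · sin78.2°·cos31.0° / [1 − cos(47.2°)]
    = 6.894 · 0.9789·0.8572 / [1 − 0.6794]
    = 6.894 · 0.8391 / 0.3206
    = 18.05 m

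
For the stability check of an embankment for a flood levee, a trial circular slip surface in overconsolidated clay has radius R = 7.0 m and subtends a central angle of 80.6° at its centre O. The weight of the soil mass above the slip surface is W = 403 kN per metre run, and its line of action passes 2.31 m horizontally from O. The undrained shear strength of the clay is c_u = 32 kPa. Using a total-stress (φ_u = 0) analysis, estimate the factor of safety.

Taking moments about the centre O, the resisting moment is provided by the undrained shear strength acting along the arc:
Arc length L_a = R·θ = 7.0·(80.6°·π/180) = 7.0·1.4067 = 9.85 m
M_R = c_u·L_a·R = 32·9.85·7.0 = 2205.8 kN·m/m
M_D = W·d = 403·2.31 = 930.9 kN·m/m
FS = M_R / M_D = 2205.8 / 930.9 = 2.369

FS = 2.37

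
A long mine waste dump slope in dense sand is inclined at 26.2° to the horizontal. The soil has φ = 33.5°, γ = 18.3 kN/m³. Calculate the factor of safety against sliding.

FS = 1.35

For a dry cohesionless infinite slope the factor of safety is FS = tanφ / tanβ.
FS = tan33.5° / tan26.2° = 0.6619 / 0.4921 = 1.345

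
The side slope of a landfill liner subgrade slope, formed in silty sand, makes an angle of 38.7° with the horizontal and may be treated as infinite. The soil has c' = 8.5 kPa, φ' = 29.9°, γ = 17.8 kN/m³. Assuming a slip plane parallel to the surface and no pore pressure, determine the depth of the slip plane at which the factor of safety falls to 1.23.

Setting FS = 1.23 in FS = [c' + γz cos²β tanφ'] / [γz sinβ cosβ] and solving for z:
z = c' / [γ cosβ (FS·sinβ − cosβ·tanφ')]
  = 8.5 / [17.8·cos38.7°·(1.23·sin38.7° − cos38.7°·tan29.9°)]
  = 8.5 / [17.8·0.7804·(1.23·0.6252 − 0.7804·0.5750)]
  = 8.5 / 4.4492 = 1.910 m

z = 1.91 m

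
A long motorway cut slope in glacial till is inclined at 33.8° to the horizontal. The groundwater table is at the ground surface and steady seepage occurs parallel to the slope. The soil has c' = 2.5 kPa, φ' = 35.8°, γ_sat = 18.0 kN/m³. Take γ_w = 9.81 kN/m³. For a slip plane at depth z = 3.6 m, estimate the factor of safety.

FS = 0.57

With seepage parallel to the slope and the water table at the surface, the effective normal stress on the slip plane uses the buoyant unit weight γ' = γ_sat − γ_w while the driving shear stress uses γ_sat:
FS = [c' + γ' z cos²β tanφ'] / [γ_sat z sinβ cosβ]
γ' = 18.0 − 9.81 = 8.19 kN/m³
Numerator = 2.5 + 8.19·3.6·cos²33.8°·tan35.8° = 2.5 + 8.19·3.6·0.6905·0.7212 = 17.184 kPa
Denominator = 18.0·3.6·sin33.8°·cos33.8° = 18.0·3.6·0.5563·0.8310 = 29.955 kPa
FS = 17.184 / 29.955 = 0.574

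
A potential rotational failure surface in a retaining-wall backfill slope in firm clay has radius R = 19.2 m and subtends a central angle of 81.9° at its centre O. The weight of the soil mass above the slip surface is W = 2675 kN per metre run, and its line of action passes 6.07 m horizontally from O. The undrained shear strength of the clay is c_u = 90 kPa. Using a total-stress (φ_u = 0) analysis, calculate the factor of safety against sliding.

FS = 2.92

Taking moments about the centre O, the resisting moment is provided by the undrained shear strength acting along the arc:
Arc length L_a = R·θ = 19.2·(81.9°·π/180) = 19.2·1.4294 = 27.44 m
M_R = c_u·L_a·R = 90·27.44·19.2 = 47424.9 kN·m/m
M_D = W·d = 2675·6.07 = 16237.2 kN·m/m
FS = M_R / M_D = 47424.9 / 16237.2 = 2.921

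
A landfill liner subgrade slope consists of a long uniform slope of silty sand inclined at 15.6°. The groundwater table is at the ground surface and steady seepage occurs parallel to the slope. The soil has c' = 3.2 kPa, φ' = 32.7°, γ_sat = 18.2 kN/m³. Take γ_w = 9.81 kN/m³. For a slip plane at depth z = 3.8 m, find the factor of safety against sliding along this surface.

With seepage parallel to the slope and the water table at the surface, the effective normal stress on the slip plane uses the buoyant unit weight γ' = γ_sat − γ_w while the driving shear stress uses γ_sat:
FS = [c' + γ' z cos²β tanφ'] / [γ_sat z sinβ cosβ]
γ' = 18.2 − 9.81 = 8.39 kN/m³
Numerator = 3.2 + 8.39·3.8·cos²15.6°·tan32.7° = 3.2 + 8.39·3.8·0.9277·0.6420 = 22.188 kPa
Denominator = 18.2·3.8·sin15.6°·cos15.6° = 18.2·3.8·0.2689·0.9632 = 17.913 kPa
FS = 22.188 / 17.913 = 1.239

FS = 1.24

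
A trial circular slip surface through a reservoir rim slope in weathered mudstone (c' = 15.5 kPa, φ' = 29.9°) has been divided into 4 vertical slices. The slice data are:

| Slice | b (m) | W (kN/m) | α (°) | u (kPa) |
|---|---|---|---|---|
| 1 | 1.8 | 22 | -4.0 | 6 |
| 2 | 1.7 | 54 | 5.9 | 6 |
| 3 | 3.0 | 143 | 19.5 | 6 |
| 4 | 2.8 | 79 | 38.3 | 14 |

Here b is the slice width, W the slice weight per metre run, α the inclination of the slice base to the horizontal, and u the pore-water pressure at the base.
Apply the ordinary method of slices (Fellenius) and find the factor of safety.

FS = 2.62

Ordinary method of slices: FS = Σ[c'·Δl_i + (W_i cosα_i − u_i·Δl_i)·tanφ'] / Σ W_i sinα_i, with Δl_i = b_i / cosα_i.
Slice 1: Δl = 1.8/cos(-4.0°) = 1.804 m; N'_1 = 22·cos(-4.0°) − 6·1.804 = 11.1; c'Δl = 27.97; W sinα = -1.5
Slice 2: Δl = 1.7/cos5.9° = 1.709 m; N'_2 = 54·cos5.9° − 6·1.709 = 43.5; c'Δl = 26.49; W sinα = 5.6
Slice 3: Δl = 3.0/cos19.5° = 3.183 m; N'_3 = 143·cos19.5° − 6·3.183 = 115.7; c'Δl = 49.33; W sinα = 47.7
Slice 4: Δl = 2.8/cos38.3° = 3.568 m; N'_4 = 79·cos38.3° − 14·3.568 = 12.0; c'Δl = 55.30; W sinα = 49.0
Σc'Δl = 159.1 kN/m; ΣN' = 182.3 kN/m; ΣW sinα = 100.7 kN/m
Resisting = 159.1 + 182.3·tan29.9° = 159.1 + 104.8 = 263.9 kN/m
FS = 263.9 / 100.7 = 2.621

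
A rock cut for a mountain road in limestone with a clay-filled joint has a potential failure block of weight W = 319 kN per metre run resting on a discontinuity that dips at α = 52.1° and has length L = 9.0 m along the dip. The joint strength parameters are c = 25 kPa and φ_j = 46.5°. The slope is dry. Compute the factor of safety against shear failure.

Resolving the block weight along and normal to the plane and applying the Mohr–Coulomb strength on the joint:
N' = W cosα = 319·cos52.1° = 196.0 kN/m
Driving force T = W sinα = 319·sin52.1° = 251.7 kN/m
Resisting force R = c·L + N'·tanφ_j = 25·9.0 + 196.0·tan46.5° = 225.0 + 206.5 = 431.5 kN/m
FS = R / T = 431.5 / 251.7 = 1.714

FS = 1.71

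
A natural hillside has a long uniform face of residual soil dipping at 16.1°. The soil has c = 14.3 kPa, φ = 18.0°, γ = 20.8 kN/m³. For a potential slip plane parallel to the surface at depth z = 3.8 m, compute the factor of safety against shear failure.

FS = 1.80

For an infinite slope with a slip plane parallel to the surface (no pore pressure): FS = [c + γz cos²β tanφ] / [γz sinβ cosβ].
γz = 20.8·3.8 = 79.04 kN/m²
Numerator = 14.3 + 79.04·cos²16.1°·tan18.0° = 14.3 + 79.04·0.9231·0.3249 = 38.007 kPa
Denominator = 79.04·sin16.1°·cos16.1° = 79.04·0.2773·0.9608 = 21.059 kPa
FS = 38.007 / 21.059 = 1.805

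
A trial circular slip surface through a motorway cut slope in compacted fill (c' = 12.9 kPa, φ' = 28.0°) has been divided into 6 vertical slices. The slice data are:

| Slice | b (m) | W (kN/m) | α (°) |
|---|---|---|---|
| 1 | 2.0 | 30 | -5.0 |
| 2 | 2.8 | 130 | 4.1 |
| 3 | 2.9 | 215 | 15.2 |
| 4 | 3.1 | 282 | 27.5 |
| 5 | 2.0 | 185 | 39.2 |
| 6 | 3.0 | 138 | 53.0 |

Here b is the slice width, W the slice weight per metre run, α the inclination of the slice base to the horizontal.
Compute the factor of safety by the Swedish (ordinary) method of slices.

Ordinary method of slices: FS = Σ[c'·Δl_i + (W_i cosα_i)·tanφ'] / Σ W_i sinα_i, with Δl_i = b_i / cosα_i.
Slice 1: Δl = 2.0/cos(-5.0°) = 2.008 m; N'_1 = 30·cos(-5.0°) = 29.9; c'Δl = 25.90; W sinα = -2.6
Slice 2: Δl = 2.8/cos4.1° = 2.807 m; N'_2 = 130·cos4.1° = 129.7; c'Δl = 36.21; W sinα = 9.3
Slice 3: Δl = 2.9/cos15.2° = 3.005 m; N'_3 = 215·cos15.2° = 207.5; c'Δl = 38.77; W sinα = 56.4
Slice 4: Δl = 3.1/cos27.5° = 3.495 m; N'_4 = 282·cos27.5° = 250.1; c'Δl = 45.08; W sinα = 130.2
Slice 5: Δl = 2.0/cos39.2° = 2.581 m; N'_5 = 185·cos39.2° = 143.4; c'Δl = 33.29; W sinα = 116.9
Slice 6: Δl = 3.0/cos53.0° = 4.985 m; N'_6 = 138·cos53.0° = 83.1; c'Δl = 64.31; W sinα = 110.2
Σc'Δl = 243.6 kN/m; ΣN' = 843.6 kN/m; ΣW sinα = 420.4 kN/m
Resisting = 243.6 + 843.6·tan28.0° = 243.6 + 448.5 = 692.1 kN/m
FS = 692.1 / 420.4 = 1.646

FS = 1.65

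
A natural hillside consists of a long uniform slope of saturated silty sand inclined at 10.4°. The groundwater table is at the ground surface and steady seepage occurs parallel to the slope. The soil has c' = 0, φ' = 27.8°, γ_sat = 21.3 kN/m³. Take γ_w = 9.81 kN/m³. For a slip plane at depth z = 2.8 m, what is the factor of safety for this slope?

With seepage parallel to the slope and the water table at the surface, the effective normal stress on the slip plane uses the buoyant unit weight γ' = γ_sat − γ_w while the driving shear stress uses γ_sat:
FS = [c' + γ' z cos²β tanφ'] / [γ_sat z sinβ cosβ]
(For c' = 0 this reduces to FS = (γ'/γ_sat)·tanφ'/tanβ.)
γ' = 21.3 − 9.81 = 11.49 kN/m³
Numerator = 0.0 + 11.49·2.8·cos²10.4°·tan27.8° = 0.0 + 11.49·2.8·0.9674·0.5272 = 16.410 kPa
Denominator = 21.3·2.8·sin10.4°·cos10.4° = 21.3·2.8·0.1805·0.9836 = 10.589 kPa
FS = 16.410 / 10.589 = 1.550

FS = 1.55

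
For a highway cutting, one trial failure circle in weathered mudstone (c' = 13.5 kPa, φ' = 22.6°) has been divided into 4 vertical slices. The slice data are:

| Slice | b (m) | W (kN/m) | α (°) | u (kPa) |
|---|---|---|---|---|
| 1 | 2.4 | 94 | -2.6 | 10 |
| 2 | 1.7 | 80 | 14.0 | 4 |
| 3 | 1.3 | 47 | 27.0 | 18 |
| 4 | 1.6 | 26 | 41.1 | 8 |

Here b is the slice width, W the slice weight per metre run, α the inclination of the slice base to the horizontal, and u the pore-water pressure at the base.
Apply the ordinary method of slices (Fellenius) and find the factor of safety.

Ordinary method of slices: FS = Σ[c'·Δl_i + (W_i cosα_i − u_i·Δl_i)·tanφ'] / Σ W_i sinα_i, with Δl_i = b_i / cosα_i.
Slice 1: Δl = 2.4/cos(-2.6°) = 2.402 m; N'_1 = 94·cos(-2.6°) − 10·2.402 = 69.9; c'Δl = 32.43; W sinα = -4.3
Slice 2: Δl = 1.7/cos14.0° = 1.752 m; N'_2 = 80·cos14.0° − 4·1.752 = 70.6; c'Δl = 23.65; W sinα = 19.4
Slice 3: Δl = 1.3/cos27.0° = 1.459 m; N'_3 = 47·cos27.0° − 18·1.459 = 15.6; c'Δl = 19.70; W sinα = 21.3
Slice 4: Δl = 1.6/cos41.1° = 2.123 m; N'_4 = 26·cos41.1° − 8·2.123 = 2.6; c'Δl = 28.66; W sinα = 17.1
Σc'Δl = 104.4 kN/m; ΣN' = 158.7 kN/m; ΣW sinα = 53.5 kN/m
Resisting = 104.4 + 158.7·tan22.6° = 104.4 + 66.1 = 170.5 kN/m
FS = 170.5 / 53.5 = 3.186

FS = 3.19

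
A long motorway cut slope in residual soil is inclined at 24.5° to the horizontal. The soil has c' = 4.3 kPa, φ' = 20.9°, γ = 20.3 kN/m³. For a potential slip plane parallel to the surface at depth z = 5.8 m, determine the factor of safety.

FS = 0.93

For an infinite slope with a slip plane parallel to the surface (no pore pressure): FS = [c' + γz cos²β tanφ'] / [γz sinβ cosβ].
γz = 20.3·5.8 = 117.74 kN/m²
Numerator = 4.3 + 117.74·cos²24.5°·tan20.9° = 4.3 + 117.74·0.8280·0.3819 = 41.529 kPa
Denominator = 117.74·sin24.5°·cos24.5° = 117.74·0.4147·0.9100 = 44.430 kPa
FS = 41.529 / 44.430 = 0.935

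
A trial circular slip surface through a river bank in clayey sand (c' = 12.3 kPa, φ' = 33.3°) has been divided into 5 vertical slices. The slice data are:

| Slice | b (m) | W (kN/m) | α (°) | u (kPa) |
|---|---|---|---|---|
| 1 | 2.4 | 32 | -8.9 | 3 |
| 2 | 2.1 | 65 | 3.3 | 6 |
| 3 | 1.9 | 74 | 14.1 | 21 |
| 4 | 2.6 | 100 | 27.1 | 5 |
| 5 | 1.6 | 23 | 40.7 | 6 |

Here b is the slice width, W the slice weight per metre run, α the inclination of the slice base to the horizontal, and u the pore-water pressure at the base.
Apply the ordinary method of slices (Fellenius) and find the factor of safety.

Ordinary method of slices: FS = Σ[c'·Δl_i + (W_i cosα_i − u_i·Δl_i)·tanφ'] / Σ W_i sinα_i, with Δl_i = b_i / cosα_i.
Slice 1: Δl = 2.4/cos(-8.9°) = 2.429 m; N'_1 = 32·cos(-8.9°) − 3·2.429 = 24.3; c'Δl = 29.88; W sinα = -5.0
Slice 2: Δl = 2.1/cos3.3° = 2.103 m; N'_2 = 65·cos3.3° − 6·2.103 = 52.3; c'Δl = 25.87; W sinα = 3.7
Slice 3: Δl = 1.9/cos14.1° = 1.959 m; N'_3 = 74·cos14.1° − 21·1.959 = 30.6; c'Δl = 24.10; W sinα = 18.0
Slice 4: Δl = 2.6/cos27.1° = 2.921 m; N'_4 = 100·cos27.1° − 5·2.921 = 74.4; c'Δl = 35.92; W sinα = 45.6
Slice 5: Δl = 1.6/cos40.7° = 2.110 m; N'_5 = 23·cos40.7° − 6·2.110 = 4.8; c'Δl = 25.96; W sinα = 15.0
Σc'Δl = 141.7 kN/m; ΣN' = 186.4 kN/m; ΣW sinα = 77.4 kN/m
Resisting = 141.7 + 186.4·tan33.3° = 141.7 + 122.5 = 264.2 kN/m
FS = 264.2 / 77.4 = 3.415

FS = 3.41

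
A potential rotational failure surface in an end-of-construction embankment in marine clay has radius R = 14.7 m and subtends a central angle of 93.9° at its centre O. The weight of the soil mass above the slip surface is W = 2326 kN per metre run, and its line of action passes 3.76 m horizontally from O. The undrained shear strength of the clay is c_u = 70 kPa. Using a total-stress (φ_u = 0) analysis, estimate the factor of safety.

FS = 2.83

Taking moments about the centre O, the resisting moment is provided by the undrained shear strength acting along the arc:
Arc length L_a = R·θ = 14.7·(93.9°·π/180) = 14.7·1.6389 = 24.09 m
M_R = c_u·L_a·R = 70·24.09·14.7 = 24790.0 kN·m/m
M_D = W·d = 2326·3.76 = 8745.8 kN·m/m
FS = M_R / M_D = 24790.0 / 8745.8 = 2.835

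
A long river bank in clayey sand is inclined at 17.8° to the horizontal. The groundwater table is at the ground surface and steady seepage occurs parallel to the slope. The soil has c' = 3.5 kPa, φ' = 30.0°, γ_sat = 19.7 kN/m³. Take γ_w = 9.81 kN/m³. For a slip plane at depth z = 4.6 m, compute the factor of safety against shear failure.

FS = 1.04

With seepage parallel to the slope and the water table at the surface, the effective normal stress on the slip plane uses the buoyant unit weight γ' = γ_sat − γ_w while the driving shear stress uses γ_sat:
FS = [c' + γ' z cos²β tanφ'] / [γ_sat z sinβ cosβ]
γ' = 19.7 − 9.81 = 9.89 kN/m³
Numerator = 3.5 + 9.89·4.6·cos²17.8°·tan30.0° = 3.5 + 9.89·4.6·0.9066·0.5774 = 27.311 kPa
Denominator = 19.7·4.6·sin17.8°·cos17.8° = 19.7·4.6·0.3057·0.9521 = 26.376 kPa
FS = 27.311 / 26.376 = 1.035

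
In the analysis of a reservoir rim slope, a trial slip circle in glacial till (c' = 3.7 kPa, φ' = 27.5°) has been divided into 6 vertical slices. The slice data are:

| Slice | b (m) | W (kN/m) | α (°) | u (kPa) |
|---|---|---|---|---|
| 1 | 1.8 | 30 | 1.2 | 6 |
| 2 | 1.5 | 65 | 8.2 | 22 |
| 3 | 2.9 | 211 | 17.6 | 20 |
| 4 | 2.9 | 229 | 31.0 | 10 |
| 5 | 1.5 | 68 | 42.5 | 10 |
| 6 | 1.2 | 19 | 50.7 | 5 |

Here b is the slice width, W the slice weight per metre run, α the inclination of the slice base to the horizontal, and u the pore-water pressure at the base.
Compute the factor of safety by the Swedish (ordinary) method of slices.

FS = 1.00

Ordinary method of slices: FS = Σ[c'·Δl_i + (W_i cosα_i − u_i·Δl_i)·tanφ'] / Σ W_i sinα_i, with Δl_i = b_i / cosα_i.
Slice 1: Δl = 1.8/cos1.2° = 1.800 m; N'_1 = 30·cos1.2° − 6·1.800 = 19.2; c'Δl = 6.66; W sinα = 0.6
Slice 2: Δl = 1.5/cos8.2° = 1.515 m; N'_2 = 65·cos8.2° − 22·1.515 = 31.0; c'Δl = 5.61; W sinα = 9.3
Slice 3: Δl = 2.9/cos17.6° = 3.042 m; N'_3 = 211·cos17.6° − 20·3.042 = 140.3; c'Δl = 11.26; W sinα = 63.8
Slice 4: Δl = 2.9/cos31.0° = 3.383 m; N'_4 = 229·cos31.0° − 10·3.383 = 162.5; c'Δl = 12.52; W sinα = 117.9
Slice 5: Δl = 1.5/cos42.5° = 2.035 m; N'_5 = 68·cos42.5° − 10·2.035 = 29.8; c'Δl = 7.53; W sinα = 45.9
Slice 6: Δl = 1.2/cos50.7° = 1.895 m; N'_6 = 19·cos50.7° − 5·1.895 = 2.6; c'Δl = 7.01; W sinα = 14.7
Σc'Δl = 50.6 kN/m; ΣN' = 385.3 kN/m; ΣW sinα = 252.3 kN/m
Resisting = 50.6 + 385.3·tan27.5° = 50.6 + 200.6 = 251.1 kN/m
FS = 251.1 / 252.3 = 0.995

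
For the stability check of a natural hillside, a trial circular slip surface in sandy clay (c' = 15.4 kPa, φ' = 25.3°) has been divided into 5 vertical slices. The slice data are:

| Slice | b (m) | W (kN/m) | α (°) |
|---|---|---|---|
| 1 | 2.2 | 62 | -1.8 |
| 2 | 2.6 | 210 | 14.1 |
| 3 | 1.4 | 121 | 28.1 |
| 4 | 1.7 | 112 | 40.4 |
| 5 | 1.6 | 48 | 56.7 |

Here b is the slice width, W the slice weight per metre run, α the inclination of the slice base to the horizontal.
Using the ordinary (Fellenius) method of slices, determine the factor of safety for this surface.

FS = 1.86

Ordinary method of slices: FS = Σ[c'·Δl_i + (W_i cosα_i)·tanφ'] / Σ W_i sinα_i, with Δl_i = b_i / cosα_i.
Slice 1: Δl = 2.2/cos(-1.8°) = 2.201 m; N'_1 = 62·cos(-1.8°) = 62.0; c'Δl = 33.90; W sinα = -1.9
Slice 2: Δl = 2.6/cos14.1° = 2.681 m; N'_2 = 210·cos14.1° = 203.7; c'Δl = 41.28; W sinα = 51.2
Slice 3: Δl = 1.4/cos28.1° = 1.587 m; N'_3 = 121·cos28.1° = 106.7; c'Δl = 24.44; W sinα = 57.0
Slice 4: Δl = 1.7/cos40.4° = 2.232 m; N'_4 = 112·cos40.4° = 85.3; c'Δl = 34.38; W sinα = 72.6
Slice 5: Δl = 1.6/cos56.7° = 2.914 m; N'_5 = 48·cos56.7° = 26.4; c'Δl = 44.88; W sinα = 40.1
Σc'Δl = 178.9 kN/m; ΣN' = 484.0 kN/m; ΣW sinα = 218.9 kN/m
Resisting = 178.9 + 484.0·tan25.3° = 178.9 + 228.8 = 407.7 kN/m
FS = 407.7 / 218.9 = 1.862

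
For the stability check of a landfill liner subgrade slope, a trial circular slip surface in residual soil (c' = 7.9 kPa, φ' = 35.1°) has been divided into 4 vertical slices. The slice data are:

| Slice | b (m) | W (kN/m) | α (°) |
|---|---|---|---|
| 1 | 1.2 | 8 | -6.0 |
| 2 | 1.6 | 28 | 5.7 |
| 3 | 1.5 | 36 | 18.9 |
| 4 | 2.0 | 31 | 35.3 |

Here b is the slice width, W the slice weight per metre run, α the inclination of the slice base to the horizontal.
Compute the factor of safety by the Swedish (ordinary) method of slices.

Ordinary method of slices: FS = Σ[c'·Δl_i + (W_i cosα_i)·tanφ'] / Σ W_i sinα_i, with Δl_i = b_i / cosα_i.
Slice 1: Δl = 1.2/cos(-6.0°) = 1.207 m; N'_1 = 8·cos(-6.0°) = 8.0; c'Δl = 9.53; W sinα = -0.8
Slice 2: Δl = 1.6/cos5.7° = 1.608 m; N'_2 = 28·cos5.7° = 27.9; c'Δl = 12.70; W sinα = 2.8
Slice 3: Δl = 1.5/cos18.9° = 1.585 m; N'_3 = 36·cos18.9° = 34.1; c'Δl = 12.53; W sinα = 11.7
Slice 4: Δl = 2.0/cos35.3° = 2.451 m; N'_4 = 31·cos35.3° = 25.3; c'Δl = 19.36; W sinα = 17.9
Σc'Δl = 54.1 kN/m; ΣN' = 95.2 kN/m; ΣW sinα = 31.5 kN/m
Resisting = 54.1 + 95.2·tan35.1° = 54.1 + 66.9 = 121.0 kN/m
FS = 121.0 / 31.5 = 3.839

FS = 3.84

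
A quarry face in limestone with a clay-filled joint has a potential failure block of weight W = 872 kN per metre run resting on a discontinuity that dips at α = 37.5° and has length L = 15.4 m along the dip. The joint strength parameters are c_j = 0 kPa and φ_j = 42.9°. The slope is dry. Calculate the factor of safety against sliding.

FS = 1.21

Resolving the block weight along and normal to the plane and applying the Mohr–Coulomb strength on the joint:
N' = W cosα = 872·cos37.5° = 691.8 kN/m
Driving force T = W sinα = 872·sin37.5° = 530.8 kN/m
Resisting force R = c_j·L + N'·tanφ_j = 0·15.4 + 691.8·tan42.9° = 0.0 + 642.9 = 642.9 kN/m
FS = R / T = 642.9 / 530.8 = 1.211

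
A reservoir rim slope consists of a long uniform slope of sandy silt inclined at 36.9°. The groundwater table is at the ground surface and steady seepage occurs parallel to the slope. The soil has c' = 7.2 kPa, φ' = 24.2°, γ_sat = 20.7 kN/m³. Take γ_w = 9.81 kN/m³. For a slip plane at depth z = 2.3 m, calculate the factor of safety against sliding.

FS = 0.63

With seepage parallel to the slope and the water table at the surface, the effective normal stress on the slip plane uses the buoyant unit weight γ' = γ_sat − γ_w while the driving shear stress uses γ_sat:
FS = [c' + γ' z cos²β tanφ'] / [γ_sat z sinβ cosβ]
γ' = 20.7 − 9.81 = 10.89 kN/m³
Numerator = 7.2 + 10.89·2.3·cos²36.9°·tan24.2° = 7.2 + 10.89·2.3·0.6395·0.4494 = 14.399 kPa
Denominator = 20.7·2.3·sin36.9°·cos36.9° = 20.7·2.3·0.6004·0.7997 = 22.860 kPa
FS = 14.399 / 22.860 = 0.630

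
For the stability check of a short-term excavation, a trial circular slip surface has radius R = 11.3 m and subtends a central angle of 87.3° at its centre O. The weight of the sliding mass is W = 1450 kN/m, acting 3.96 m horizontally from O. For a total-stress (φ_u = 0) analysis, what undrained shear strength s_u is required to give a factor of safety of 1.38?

FS = s_u·L_a·R / (W·d), so s_u = FS·W·d / (L_a·R).
Arc length L_a = R·θ = 11.3·(87.3°·π/180) = 11.3·1.5237 = 17.22 m
s_u = 1.38·1450·3.96 / (17.22·11.3) = 7924.0 / 194.56 = 40.73 kPa

s_u = 40.7 kPa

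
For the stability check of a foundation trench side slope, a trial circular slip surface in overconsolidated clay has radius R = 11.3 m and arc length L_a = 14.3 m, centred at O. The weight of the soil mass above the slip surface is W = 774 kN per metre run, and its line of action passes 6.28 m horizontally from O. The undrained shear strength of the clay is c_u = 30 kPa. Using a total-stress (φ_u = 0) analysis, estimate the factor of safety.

Taking moments about the centre O, the resisting moment is provided by the undrained shear strength acting along the arc:
M_R = c_u·L_a·R = 30·14.30·11.3 = 4847.7 kN·m/m
M_D = W·d = 774·6.28 = 4860.7 kN·m/m
FS = M_R / M_D = 4847.7 / 4860.7 = 0.997

FS = 1.00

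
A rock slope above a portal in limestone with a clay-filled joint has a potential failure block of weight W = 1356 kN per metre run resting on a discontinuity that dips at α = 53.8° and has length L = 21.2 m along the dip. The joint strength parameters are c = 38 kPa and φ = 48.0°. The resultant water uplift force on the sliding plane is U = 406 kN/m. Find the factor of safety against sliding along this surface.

Resolving the block weight along and normal to the plane and applying the Mohr–Coulomb strength on the joint:
N' = W cosα − U = 1356·cos53.8° − 406 = 394.9 kN/m
Driving force T = W sinα = 1356·sin53.8° = 1094.2 kN/m
Resisting force R = c·L + N'·tanφ = 38·21.2 + 394.9·tan48.0° = 805.6 + 438.5 = 1244.1 kN/m
FS = R / T = 1244.1 / 1094.2 = 1.137

FS = 1.14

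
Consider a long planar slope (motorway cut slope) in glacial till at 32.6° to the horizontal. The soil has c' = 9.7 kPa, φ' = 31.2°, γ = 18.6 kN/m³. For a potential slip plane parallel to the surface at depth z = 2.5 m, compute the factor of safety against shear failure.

For an infinite slope with a slip plane parallel to the surface (no pore pressure): FS = [c' + γz cos²β tanφ'] / [γz sinβ cosβ].
γz = 18.6·2.5 = 46.50 kN/m²
Numerator = 9.7 + 46.50·cos²32.6°·tan31.2° = 9.7 + 46.50·0.7097·0.6056 = 29.687 kPa
Denominator = 46.50·sin32.6°·cos32.6° = 46.50·0.5388·0.8425 = 21.106 kPa
FS = 29.687 / 21.106 = 1.407

FS = 1.41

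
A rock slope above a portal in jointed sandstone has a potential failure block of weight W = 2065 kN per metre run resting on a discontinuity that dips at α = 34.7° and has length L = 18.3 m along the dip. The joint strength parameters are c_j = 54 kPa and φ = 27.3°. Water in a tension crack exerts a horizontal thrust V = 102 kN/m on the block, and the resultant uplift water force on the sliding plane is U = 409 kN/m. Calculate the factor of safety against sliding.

Resolving the block weight along and normal to the plane and applying the Mohr–Coulomb strength on the joint:
N' = W cosα − U − V sinα = 2065·cos34.7° − 409 − 102·sin34.7° = 1230.7 kN/m
Driving force T = W sinα + V cosα = 2065·sin34.7° + 102·cos34.7° = 1259.4 kN/m
Resisting force R = c_j·L + N'·tanφ = 54·18.3 + 1230.7·tan27.3° = 988.2 + 635.2 = 1623.4 kN/m
FS = R / T = 1623.4 / 1259.4 = 1.289

FS = 1.29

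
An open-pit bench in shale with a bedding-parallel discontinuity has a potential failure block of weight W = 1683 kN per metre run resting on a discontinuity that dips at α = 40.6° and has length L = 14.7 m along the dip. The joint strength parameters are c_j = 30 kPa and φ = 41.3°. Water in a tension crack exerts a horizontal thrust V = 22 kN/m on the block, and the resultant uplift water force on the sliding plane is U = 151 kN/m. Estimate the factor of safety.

Resolving the block weight along and normal to the plane and applying the Mohr–Coulomb strength on the joint:
N' = W cosα − U − V sinα = 1683·cos40.6° − 151 − 22·sin40.6° = 1112.5 kN/m
Driving force T = W sinα + V cosα = 1683·sin40.6° + 22·cos40.6° = 1112.0 kN/m
Resisting force R = c_j·L + N'·tanφ = 30·14.7 + 1112.5·tan41.3° = 441.0 + 977.4 = 1418.4 kN/m
FS = R / T = 1418.4 / 1112.0 = 1.276

FS = 1.28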